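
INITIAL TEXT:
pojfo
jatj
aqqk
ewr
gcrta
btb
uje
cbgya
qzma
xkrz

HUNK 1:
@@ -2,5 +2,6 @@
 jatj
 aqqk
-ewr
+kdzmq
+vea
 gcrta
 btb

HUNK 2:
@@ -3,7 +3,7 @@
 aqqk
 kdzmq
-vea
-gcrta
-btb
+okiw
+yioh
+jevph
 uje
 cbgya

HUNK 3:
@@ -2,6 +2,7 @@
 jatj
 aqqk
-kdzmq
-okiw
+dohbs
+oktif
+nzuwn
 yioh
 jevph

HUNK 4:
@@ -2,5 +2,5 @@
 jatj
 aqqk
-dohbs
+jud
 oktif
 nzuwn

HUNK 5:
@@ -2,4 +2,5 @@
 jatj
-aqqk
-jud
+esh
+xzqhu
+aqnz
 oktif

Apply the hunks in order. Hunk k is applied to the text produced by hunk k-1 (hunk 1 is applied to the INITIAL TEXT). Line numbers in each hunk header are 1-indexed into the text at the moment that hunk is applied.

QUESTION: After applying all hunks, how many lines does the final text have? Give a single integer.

Hunk 1: at line 2 remove [ewr] add [kdzmq,vea] -> 11 lines: pojfo jatj aqqk kdzmq vea gcrta btb uje cbgya qzma xkrz
Hunk 2: at line 3 remove [vea,gcrta,btb] add [okiw,yioh,jevph] -> 11 lines: pojfo jatj aqqk kdzmq okiw yioh jevph uje cbgya qzma xkrz
Hunk 3: at line 2 remove [kdzmq,okiw] add [dohbs,oktif,nzuwn] -> 12 lines: pojfo jatj aqqk dohbs oktif nzuwn yioh jevph uje cbgya qzma xkrz
Hunk 4: at line 2 remove [dohbs] add [jud] -> 12 lines: pojfo jatj aqqk jud oktif nzuwn yioh jevph uje cbgya qzma xkrz
Hunk 5: at line 2 remove [aqqk,jud] add [esh,xzqhu,aqnz] -> 13 lines: pojfo jatj esh xzqhu aqnz oktif nzuwn yioh jevph uje cbgya qzma xkrz
Final line count: 13

Answer: 13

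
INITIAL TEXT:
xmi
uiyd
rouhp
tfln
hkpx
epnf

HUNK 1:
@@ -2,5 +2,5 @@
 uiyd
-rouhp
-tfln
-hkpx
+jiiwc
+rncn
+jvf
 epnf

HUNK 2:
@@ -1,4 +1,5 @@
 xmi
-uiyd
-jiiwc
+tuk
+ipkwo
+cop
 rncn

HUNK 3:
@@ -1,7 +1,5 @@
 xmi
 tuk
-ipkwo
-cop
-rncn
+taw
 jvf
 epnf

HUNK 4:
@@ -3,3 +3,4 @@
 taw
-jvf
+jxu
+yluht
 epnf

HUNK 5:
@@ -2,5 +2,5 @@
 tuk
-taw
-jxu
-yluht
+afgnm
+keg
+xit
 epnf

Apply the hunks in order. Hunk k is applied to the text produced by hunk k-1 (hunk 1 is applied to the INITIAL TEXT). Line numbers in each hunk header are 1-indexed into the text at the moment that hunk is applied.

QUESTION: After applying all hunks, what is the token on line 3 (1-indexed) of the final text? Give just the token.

Hunk 1: at line 2 remove [rouhp,tfln,hkpx] add [jiiwc,rncn,jvf] -> 6 lines: xmi uiyd jiiwc rncn jvf epnf
Hunk 2: at line 1 remove [uiyd,jiiwc] add [tuk,ipkwo,cop] -> 7 lines: xmi tuk ipkwo cop rncn jvf epnf
Hunk 3: at line 1 remove [ipkwo,cop,rncn] add [taw] -> 5 lines: xmi tuk taw jvf epnf
Hunk 4: at line 3 remove [jvf] add [jxu,yluht] -> 6 lines: xmi tuk taw jxu yluht epnf
Hunk 5: at line 2 remove [taw,jxu,yluht] add [afgnm,keg,xit] -> 6 lines: xmi tuk afgnm keg xit epnf
Final line 3: afgnm

Answer: afgnm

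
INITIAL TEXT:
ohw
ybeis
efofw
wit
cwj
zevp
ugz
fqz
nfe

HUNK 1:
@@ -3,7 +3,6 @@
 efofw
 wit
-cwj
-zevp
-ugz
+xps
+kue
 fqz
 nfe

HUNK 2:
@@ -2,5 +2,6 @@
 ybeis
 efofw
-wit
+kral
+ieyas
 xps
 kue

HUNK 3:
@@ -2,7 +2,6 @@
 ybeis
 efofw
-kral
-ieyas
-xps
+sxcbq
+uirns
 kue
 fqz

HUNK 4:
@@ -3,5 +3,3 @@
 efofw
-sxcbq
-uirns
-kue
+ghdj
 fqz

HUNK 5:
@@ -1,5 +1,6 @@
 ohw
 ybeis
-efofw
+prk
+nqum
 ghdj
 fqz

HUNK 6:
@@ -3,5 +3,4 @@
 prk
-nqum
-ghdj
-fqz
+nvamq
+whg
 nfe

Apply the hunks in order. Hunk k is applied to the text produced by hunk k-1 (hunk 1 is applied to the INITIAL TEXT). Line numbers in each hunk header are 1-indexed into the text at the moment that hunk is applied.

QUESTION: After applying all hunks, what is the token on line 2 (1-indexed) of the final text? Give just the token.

Answer: ybeis

Derivation:
Hunk 1: at line 3 remove [cwj,zevp,ugz] add [xps,kue] -> 8 lines: ohw ybeis efofw wit xps kue fqz nfe
Hunk 2: at line 2 remove [wit] add [kral,ieyas] -> 9 lines: ohw ybeis efofw kral ieyas xps kue fqz nfe
Hunk 3: at line 2 remove [kral,ieyas,xps] add [sxcbq,uirns] -> 8 lines: ohw ybeis efofw sxcbq uirns kue fqz nfe
Hunk 4: at line 3 remove [sxcbq,uirns,kue] add [ghdj] -> 6 lines: ohw ybeis efofw ghdj fqz nfe
Hunk 5: at line 1 remove [efofw] add [prk,nqum] -> 7 lines: ohw ybeis prk nqum ghdj fqz nfe
Hunk 6: at line 3 remove [nqum,ghdj,fqz] add [nvamq,whg] -> 6 lines: ohw ybeis prk nvamq whg nfe
Final line 2: ybeis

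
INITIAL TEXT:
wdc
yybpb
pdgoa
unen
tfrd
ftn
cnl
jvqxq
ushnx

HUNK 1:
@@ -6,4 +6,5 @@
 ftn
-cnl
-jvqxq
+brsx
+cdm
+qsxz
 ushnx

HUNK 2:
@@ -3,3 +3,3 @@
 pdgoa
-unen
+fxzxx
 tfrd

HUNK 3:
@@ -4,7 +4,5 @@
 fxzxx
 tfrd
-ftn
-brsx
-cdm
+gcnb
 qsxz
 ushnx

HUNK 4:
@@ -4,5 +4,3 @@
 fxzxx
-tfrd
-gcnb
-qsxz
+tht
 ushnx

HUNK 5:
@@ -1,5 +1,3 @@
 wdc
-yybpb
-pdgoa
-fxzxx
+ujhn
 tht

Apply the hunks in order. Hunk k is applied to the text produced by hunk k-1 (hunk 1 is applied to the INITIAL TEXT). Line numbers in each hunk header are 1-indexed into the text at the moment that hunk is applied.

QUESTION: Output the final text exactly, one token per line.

Answer: wdc
ujhn
tht
ushnx

Derivation:
Hunk 1: at line 6 remove [cnl,jvqxq] add [brsx,cdm,qsxz] -> 10 lines: wdc yybpb pdgoa unen tfrd ftn brsx cdm qsxz ushnx
Hunk 2: at line 3 remove [unen] add [fxzxx] -> 10 lines: wdc yybpb pdgoa fxzxx tfrd ftn brsx cdm qsxz ushnx
Hunk 3: at line 4 remove [ftn,brsx,cdm] add [gcnb] -> 8 lines: wdc yybpb pdgoa fxzxx tfrd gcnb qsxz ushnx
Hunk 4: at line 4 remove [tfrd,gcnb,qsxz] add [tht] -> 6 lines: wdc yybpb pdgoa fxzxx tht ushnx
Hunk 5: at line 1 remove [yybpb,pdgoa,fxzxx] add [ujhn] -> 4 lines: wdc ujhn tht ushnx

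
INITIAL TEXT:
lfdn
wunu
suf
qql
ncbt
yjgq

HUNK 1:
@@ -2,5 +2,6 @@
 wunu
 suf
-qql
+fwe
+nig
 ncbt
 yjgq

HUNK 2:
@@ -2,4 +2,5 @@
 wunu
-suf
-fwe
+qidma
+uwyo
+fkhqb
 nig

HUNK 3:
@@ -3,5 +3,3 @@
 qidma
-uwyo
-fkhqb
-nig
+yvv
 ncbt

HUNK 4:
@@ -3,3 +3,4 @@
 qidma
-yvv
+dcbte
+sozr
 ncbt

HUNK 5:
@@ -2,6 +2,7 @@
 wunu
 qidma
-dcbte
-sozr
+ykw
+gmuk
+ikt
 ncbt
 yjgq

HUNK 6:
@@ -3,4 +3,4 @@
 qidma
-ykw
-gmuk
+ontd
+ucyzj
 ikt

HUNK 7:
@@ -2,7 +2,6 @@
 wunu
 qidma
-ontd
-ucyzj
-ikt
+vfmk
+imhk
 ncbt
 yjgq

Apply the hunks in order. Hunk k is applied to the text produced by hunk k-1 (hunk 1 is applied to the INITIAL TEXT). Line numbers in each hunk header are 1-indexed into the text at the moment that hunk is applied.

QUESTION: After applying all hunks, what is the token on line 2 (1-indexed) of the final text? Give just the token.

Answer: wunu

Derivation:
Hunk 1: at line 2 remove [qql] add [fwe,nig] -> 7 lines: lfdn wunu suf fwe nig ncbt yjgq
Hunk 2: at line 2 remove [suf,fwe] add [qidma,uwyo,fkhqb] -> 8 lines: lfdn wunu qidma uwyo fkhqb nig ncbt yjgq
Hunk 3: at line 3 remove [uwyo,fkhqb,nig] add [yvv] -> 6 lines: lfdn wunu qidma yvv ncbt yjgq
Hunk 4: at line 3 remove [yvv] add [dcbte,sozr] -> 7 lines: lfdn wunu qidma dcbte sozr ncbt yjgq
Hunk 5: at line 2 remove [dcbte,sozr] add [ykw,gmuk,ikt] -> 8 lines: lfdn wunu qidma ykw gmuk ikt ncbt yjgq
Hunk 6: at line 3 remove [ykw,gmuk] add [ontd,ucyzj] -> 8 lines: lfdn wunu qidma ontd ucyzj ikt ncbt yjgq
Hunk 7: at line 2 remove [ontd,ucyzj,ikt] add [vfmk,imhk] -> 7 lines: lfdn wunu qidma vfmk imhk ncbt yjgq
Final line 2: wunu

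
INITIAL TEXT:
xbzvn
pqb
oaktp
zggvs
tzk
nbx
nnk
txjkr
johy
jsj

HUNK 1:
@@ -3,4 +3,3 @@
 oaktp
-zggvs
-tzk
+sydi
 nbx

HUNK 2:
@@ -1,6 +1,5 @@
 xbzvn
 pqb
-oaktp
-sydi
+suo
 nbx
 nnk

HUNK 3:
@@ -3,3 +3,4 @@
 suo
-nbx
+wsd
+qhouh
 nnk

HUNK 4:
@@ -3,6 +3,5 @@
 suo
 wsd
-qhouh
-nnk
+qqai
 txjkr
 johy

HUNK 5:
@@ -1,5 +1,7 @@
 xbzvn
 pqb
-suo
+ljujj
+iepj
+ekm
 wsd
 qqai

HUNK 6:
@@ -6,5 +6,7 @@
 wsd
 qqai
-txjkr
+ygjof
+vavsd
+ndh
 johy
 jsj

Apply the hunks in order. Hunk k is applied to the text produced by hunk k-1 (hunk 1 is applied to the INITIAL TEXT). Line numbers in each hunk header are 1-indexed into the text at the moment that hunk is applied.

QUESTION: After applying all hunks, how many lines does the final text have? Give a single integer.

Hunk 1: at line 3 remove [zggvs,tzk] add [sydi] -> 9 lines: xbzvn pqb oaktp sydi nbx nnk txjkr johy jsj
Hunk 2: at line 1 remove [oaktp,sydi] add [suo] -> 8 lines: xbzvn pqb suo nbx nnk txjkr johy jsj
Hunk 3: at line 3 remove [nbx] add [wsd,qhouh] -> 9 lines: xbzvn pqb suo wsd qhouh nnk txjkr johy jsj
Hunk 4: at line 3 remove [qhouh,nnk] add [qqai] -> 8 lines: xbzvn pqb suo wsd qqai txjkr johy jsj
Hunk 5: at line 1 remove [suo] add [ljujj,iepj,ekm] -> 10 lines: xbzvn pqb ljujj iepj ekm wsd qqai txjkr johy jsj
Hunk 6: at line 6 remove [txjkr] add [ygjof,vavsd,ndh] -> 12 lines: xbzvn pqb ljujj iepj ekm wsd qqai ygjof vavsd ndh johy jsj
Final line count: 12

Answer: 12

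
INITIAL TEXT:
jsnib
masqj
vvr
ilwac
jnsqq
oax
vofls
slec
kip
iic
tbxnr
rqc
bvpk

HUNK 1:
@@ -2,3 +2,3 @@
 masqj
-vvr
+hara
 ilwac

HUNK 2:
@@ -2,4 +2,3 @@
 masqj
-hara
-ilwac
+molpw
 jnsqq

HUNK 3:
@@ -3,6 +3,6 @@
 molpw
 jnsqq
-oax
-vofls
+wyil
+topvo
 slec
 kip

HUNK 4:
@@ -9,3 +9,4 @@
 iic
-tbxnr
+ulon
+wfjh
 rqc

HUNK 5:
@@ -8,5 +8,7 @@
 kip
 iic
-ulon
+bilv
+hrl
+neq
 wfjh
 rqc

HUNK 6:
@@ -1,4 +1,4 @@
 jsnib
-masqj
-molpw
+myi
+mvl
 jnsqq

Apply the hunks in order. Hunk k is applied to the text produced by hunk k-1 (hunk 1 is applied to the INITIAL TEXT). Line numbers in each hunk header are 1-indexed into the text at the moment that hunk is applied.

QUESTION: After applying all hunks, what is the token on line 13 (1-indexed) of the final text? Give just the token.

Answer: wfjh

Derivation:
Hunk 1: at line 2 remove [vvr] add [hara] -> 13 lines: jsnib masqj hara ilwac jnsqq oax vofls slec kip iic tbxnr rqc bvpk
Hunk 2: at line 2 remove [hara,ilwac] add [molpw] -> 12 lines: jsnib masqj molpw jnsqq oax vofls slec kip iic tbxnr rqc bvpk
Hunk 3: at line 3 remove [oax,vofls] add [wyil,topvo] -> 12 lines: jsnib masqj molpw jnsqq wyil topvo slec kip iic tbxnr rqc bvpk
Hunk 4: at line 9 remove [tbxnr] add [ulon,wfjh] -> 13 lines: jsnib masqj molpw jnsqq wyil topvo slec kip iic ulon wfjh rqc bvpk
Hunk 5: at line 8 remove [ulon] add [bilv,hrl,neq] -> 15 lines: jsnib masqj molpw jnsqq wyil topvo slec kip iic bilv hrl neq wfjh rqc bvpk
Hunk 6: at line 1 remove [masqj,molpw] add [myi,mvl] -> 15 lines: jsnib myi mvl jnsqq wyil topvo slec kip iic bilv hrl neq wfjh rqc bvpk
Final line 13: wfjh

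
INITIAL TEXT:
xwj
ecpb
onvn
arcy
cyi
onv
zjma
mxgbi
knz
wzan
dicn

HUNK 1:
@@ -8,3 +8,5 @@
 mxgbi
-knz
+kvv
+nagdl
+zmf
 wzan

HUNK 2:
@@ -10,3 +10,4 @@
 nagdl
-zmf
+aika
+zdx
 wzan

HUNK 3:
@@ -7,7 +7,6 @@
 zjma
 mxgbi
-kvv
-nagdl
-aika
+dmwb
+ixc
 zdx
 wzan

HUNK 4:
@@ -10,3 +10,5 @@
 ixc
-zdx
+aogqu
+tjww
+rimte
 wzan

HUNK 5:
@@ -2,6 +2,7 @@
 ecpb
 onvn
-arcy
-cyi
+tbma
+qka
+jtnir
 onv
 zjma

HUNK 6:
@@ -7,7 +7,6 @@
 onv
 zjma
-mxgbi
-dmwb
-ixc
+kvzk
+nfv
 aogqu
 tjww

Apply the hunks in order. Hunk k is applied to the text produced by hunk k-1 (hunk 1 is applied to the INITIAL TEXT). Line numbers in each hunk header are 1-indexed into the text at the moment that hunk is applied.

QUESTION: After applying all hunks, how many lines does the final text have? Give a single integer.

Answer: 15

Derivation:
Hunk 1: at line 8 remove [knz] add [kvv,nagdl,zmf] -> 13 lines: xwj ecpb onvn arcy cyi onv zjma mxgbi kvv nagdl zmf wzan dicn
Hunk 2: at line 10 remove [zmf] add [aika,zdx] -> 14 lines: xwj ecpb onvn arcy cyi onv zjma mxgbi kvv nagdl aika zdx wzan dicn
Hunk 3: at line 7 remove [kvv,nagdl,aika] add [dmwb,ixc] -> 13 lines: xwj ecpb onvn arcy cyi onv zjma mxgbi dmwb ixc zdx wzan dicn
Hunk 4: at line 10 remove [zdx] add [aogqu,tjww,rimte] -> 15 lines: xwj ecpb onvn arcy cyi onv zjma mxgbi dmwb ixc aogqu tjww rimte wzan dicn
Hunk 5: at line 2 remove [arcy,cyi] add [tbma,qka,jtnir] -> 16 lines: xwj ecpb onvn tbma qka jtnir onv zjma mxgbi dmwb ixc aogqu tjww rimte wzan dicn
Hunk 6: at line 7 remove [mxgbi,dmwb,ixc] add [kvzk,nfv] -> 15 lines: xwj ecpb onvn tbma qka jtnir onv zjma kvzk nfv aogqu tjww rimte wzan dicn
Final line count: 15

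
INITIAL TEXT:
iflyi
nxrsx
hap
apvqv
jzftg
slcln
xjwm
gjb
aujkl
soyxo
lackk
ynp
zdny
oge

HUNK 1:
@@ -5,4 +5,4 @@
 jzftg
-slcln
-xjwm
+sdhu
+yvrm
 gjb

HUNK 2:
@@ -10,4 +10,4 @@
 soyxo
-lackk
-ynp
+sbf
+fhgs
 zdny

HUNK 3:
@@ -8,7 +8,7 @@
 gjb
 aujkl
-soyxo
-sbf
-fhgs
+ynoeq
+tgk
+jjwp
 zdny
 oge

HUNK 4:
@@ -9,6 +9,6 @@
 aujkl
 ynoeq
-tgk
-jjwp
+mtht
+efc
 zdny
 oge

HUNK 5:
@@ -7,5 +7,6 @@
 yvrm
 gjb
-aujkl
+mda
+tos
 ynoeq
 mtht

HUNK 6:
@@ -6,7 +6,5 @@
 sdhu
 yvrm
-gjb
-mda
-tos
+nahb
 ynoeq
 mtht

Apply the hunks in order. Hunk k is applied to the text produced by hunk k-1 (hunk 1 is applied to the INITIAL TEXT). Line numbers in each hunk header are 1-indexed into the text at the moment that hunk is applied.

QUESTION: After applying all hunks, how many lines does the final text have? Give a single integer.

Answer: 13

Derivation:
Hunk 1: at line 5 remove [slcln,xjwm] add [sdhu,yvrm] -> 14 lines: iflyi nxrsx hap apvqv jzftg sdhu yvrm gjb aujkl soyxo lackk ynp zdny oge
Hunk 2: at line 10 remove [lackk,ynp] add [sbf,fhgs] -> 14 lines: iflyi nxrsx hap apvqv jzftg sdhu yvrm gjb aujkl soyxo sbf fhgs zdny oge
Hunk 3: at line 8 remove [soyxo,sbf,fhgs] add [ynoeq,tgk,jjwp] -> 14 lines: iflyi nxrsx hap apvqv jzftg sdhu yvrm gjb aujkl ynoeq tgk jjwp zdny oge
Hunk 4: at line 9 remove [tgk,jjwp] add [mtht,efc] -> 14 lines: iflyi nxrsx hap apvqv jzftg sdhu yvrm gjb aujkl ynoeq mtht efc zdny oge
Hunk 5: at line 7 remove [aujkl] add [mda,tos] -> 15 lines: iflyi nxrsx hap apvqv jzftg sdhu yvrm gjb mda tos ynoeq mtht efc zdny oge
Hunk 6: at line 6 remove [gjb,mda,tos] add [nahb] -> 13 lines: iflyi nxrsx hap apvqv jzftg sdhu yvrm nahb ynoeq mtht efc zdny oge
Final line count: 13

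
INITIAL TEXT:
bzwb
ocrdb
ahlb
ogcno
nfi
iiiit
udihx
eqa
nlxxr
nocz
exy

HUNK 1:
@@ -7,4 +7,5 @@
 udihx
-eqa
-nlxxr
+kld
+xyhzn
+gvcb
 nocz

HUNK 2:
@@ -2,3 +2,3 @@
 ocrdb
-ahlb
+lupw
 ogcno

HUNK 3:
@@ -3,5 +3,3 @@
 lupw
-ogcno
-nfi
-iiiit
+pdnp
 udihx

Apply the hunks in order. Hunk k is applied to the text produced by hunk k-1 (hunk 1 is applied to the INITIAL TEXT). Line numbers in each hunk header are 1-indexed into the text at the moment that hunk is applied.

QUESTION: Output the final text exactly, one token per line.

Hunk 1: at line 7 remove [eqa,nlxxr] add [kld,xyhzn,gvcb] -> 12 lines: bzwb ocrdb ahlb ogcno nfi iiiit udihx kld xyhzn gvcb nocz exy
Hunk 2: at line 2 remove [ahlb] add [lupw] -> 12 lines: bzwb ocrdb lupw ogcno nfi iiiit udihx kld xyhzn gvcb nocz exy
Hunk 3: at line 3 remove [ogcno,nfi,iiiit] add [pdnp] -> 10 lines: bzwb ocrdb lupw pdnp udihx kld xyhzn gvcb nocz exy

Answer: bzwb
ocrdb
lupw
pdnp
udihx
kld
xyhzn
gvcb
nocz
exy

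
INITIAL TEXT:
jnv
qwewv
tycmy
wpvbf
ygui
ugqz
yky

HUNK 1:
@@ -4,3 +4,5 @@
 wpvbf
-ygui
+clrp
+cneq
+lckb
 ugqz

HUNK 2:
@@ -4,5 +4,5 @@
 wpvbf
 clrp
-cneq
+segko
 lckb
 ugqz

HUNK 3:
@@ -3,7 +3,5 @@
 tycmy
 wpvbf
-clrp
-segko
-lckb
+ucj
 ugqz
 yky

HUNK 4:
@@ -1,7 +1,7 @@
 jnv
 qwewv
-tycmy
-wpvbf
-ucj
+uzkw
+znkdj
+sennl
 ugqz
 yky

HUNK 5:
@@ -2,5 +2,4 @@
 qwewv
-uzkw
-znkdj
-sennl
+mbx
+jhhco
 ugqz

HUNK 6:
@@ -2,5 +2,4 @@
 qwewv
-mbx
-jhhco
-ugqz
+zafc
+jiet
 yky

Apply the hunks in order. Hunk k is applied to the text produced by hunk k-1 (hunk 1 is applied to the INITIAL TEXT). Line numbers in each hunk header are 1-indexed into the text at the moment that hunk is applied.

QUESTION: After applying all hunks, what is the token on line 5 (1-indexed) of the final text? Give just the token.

Answer: yky

Derivation:
Hunk 1: at line 4 remove [ygui] add [clrp,cneq,lckb] -> 9 lines: jnv qwewv tycmy wpvbf clrp cneq lckb ugqz yky
Hunk 2: at line 4 remove [cneq] add [segko] -> 9 lines: jnv qwewv tycmy wpvbf clrp segko lckb ugqz yky
Hunk 3: at line 3 remove [clrp,segko,lckb] add [ucj] -> 7 lines: jnv qwewv tycmy wpvbf ucj ugqz yky
Hunk 4: at line 1 remove [tycmy,wpvbf,ucj] add [uzkw,znkdj,sennl] -> 7 lines: jnv qwewv uzkw znkdj sennl ugqz yky
Hunk 5: at line 2 remove [uzkw,znkdj,sennl] add [mbx,jhhco] -> 6 lines: jnv qwewv mbx jhhco ugqz yky
Hunk 6: at line 2 remove [mbx,jhhco,ugqz] add [zafc,jiet] -> 5 lines: jnv qwewv zafc jiet yky
Final line 5: yky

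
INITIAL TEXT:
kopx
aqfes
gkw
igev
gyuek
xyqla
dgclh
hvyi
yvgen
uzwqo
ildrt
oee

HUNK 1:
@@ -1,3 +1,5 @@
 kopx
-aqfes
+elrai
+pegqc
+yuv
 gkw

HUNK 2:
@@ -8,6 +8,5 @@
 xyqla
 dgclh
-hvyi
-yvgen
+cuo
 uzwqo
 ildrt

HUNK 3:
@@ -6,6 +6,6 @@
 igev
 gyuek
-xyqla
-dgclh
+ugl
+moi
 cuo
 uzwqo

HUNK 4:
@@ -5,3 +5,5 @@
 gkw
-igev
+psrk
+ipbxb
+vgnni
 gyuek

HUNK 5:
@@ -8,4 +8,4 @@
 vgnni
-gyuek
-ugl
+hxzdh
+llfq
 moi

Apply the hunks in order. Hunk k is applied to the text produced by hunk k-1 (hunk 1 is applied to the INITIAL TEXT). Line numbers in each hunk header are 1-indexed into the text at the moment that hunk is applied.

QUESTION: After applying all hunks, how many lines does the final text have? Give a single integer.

Hunk 1: at line 1 remove [aqfes] add [elrai,pegqc,yuv] -> 14 lines: kopx elrai pegqc yuv gkw igev gyuek xyqla dgclh hvyi yvgen uzwqo ildrt oee
Hunk 2: at line 8 remove [hvyi,yvgen] add [cuo] -> 13 lines: kopx elrai pegqc yuv gkw igev gyuek xyqla dgclh cuo uzwqo ildrt oee
Hunk 3: at line 6 remove [xyqla,dgclh] add [ugl,moi] -> 13 lines: kopx elrai pegqc yuv gkw igev gyuek ugl moi cuo uzwqo ildrt oee
Hunk 4: at line 5 remove [igev] add [psrk,ipbxb,vgnni] -> 15 lines: kopx elrai pegqc yuv gkw psrk ipbxb vgnni gyuek ugl moi cuo uzwqo ildrt oee
Hunk 5: at line 8 remove [gyuek,ugl] add [hxzdh,llfq] -> 15 lines: kopx elrai pegqc yuv gkw psrk ipbxb vgnni hxzdh llfq moi cuo uzwqo ildrt oee
Final line count: 15

Answer: 15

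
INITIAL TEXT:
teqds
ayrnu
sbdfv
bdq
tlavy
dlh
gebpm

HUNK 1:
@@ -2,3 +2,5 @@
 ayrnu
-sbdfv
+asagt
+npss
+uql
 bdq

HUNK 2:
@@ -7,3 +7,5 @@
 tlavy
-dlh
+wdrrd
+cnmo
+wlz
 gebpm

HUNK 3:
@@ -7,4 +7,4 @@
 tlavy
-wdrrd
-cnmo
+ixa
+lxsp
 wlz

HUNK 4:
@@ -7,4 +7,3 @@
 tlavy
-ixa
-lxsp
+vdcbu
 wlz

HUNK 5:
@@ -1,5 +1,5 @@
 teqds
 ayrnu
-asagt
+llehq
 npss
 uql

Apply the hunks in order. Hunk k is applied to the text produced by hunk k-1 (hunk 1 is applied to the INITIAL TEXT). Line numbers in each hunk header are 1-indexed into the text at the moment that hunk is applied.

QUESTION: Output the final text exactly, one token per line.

Hunk 1: at line 2 remove [sbdfv] add [asagt,npss,uql] -> 9 lines: teqds ayrnu asagt npss uql bdq tlavy dlh gebpm
Hunk 2: at line 7 remove [dlh] add [wdrrd,cnmo,wlz] -> 11 lines: teqds ayrnu asagt npss uql bdq tlavy wdrrd cnmo wlz gebpm
Hunk 3: at line 7 remove [wdrrd,cnmo] add [ixa,lxsp] -> 11 lines: teqds ayrnu asagt npss uql bdq tlavy ixa lxsp wlz gebpm
Hunk 4: at line 7 remove [ixa,lxsp] add [vdcbu] -> 10 lines: teqds ayrnu asagt npss uql bdq tlavy vdcbu wlz gebpm
Hunk 5: at line 1 remove [asagt] add [llehq] -> 10 lines: teqds ayrnu llehq npss uql bdq tlavy vdcbu wlz gebpm

Answer: teqds
ayrnu
llehq
npss
uql
bdq
tlavy
vdcbu
wlz
gebpm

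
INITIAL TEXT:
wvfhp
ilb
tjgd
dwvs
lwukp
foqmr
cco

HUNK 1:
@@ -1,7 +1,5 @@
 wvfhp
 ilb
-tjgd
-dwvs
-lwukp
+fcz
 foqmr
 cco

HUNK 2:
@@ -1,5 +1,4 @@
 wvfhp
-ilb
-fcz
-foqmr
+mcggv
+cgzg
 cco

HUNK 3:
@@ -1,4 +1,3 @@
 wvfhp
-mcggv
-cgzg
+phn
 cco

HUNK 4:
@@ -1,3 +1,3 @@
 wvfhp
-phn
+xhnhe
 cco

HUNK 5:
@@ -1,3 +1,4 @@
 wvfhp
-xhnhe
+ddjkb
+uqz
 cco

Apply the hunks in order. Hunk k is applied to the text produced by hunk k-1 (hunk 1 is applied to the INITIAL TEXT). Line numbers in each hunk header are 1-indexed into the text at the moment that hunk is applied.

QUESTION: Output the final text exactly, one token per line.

Hunk 1: at line 1 remove [tjgd,dwvs,lwukp] add [fcz] -> 5 lines: wvfhp ilb fcz foqmr cco
Hunk 2: at line 1 remove [ilb,fcz,foqmr] add [mcggv,cgzg] -> 4 lines: wvfhp mcggv cgzg cco
Hunk 3: at line 1 remove [mcggv,cgzg] add [phn] -> 3 lines: wvfhp phn cco
Hunk 4: at line 1 remove [phn] add [xhnhe] -> 3 lines: wvfhp xhnhe cco
Hunk 5: at line 1 remove [xhnhe] add [ddjkb,uqz] -> 4 lines: wvfhp ddjkb uqz cco

Answer: wvfhp
ddjkb
uqz
cco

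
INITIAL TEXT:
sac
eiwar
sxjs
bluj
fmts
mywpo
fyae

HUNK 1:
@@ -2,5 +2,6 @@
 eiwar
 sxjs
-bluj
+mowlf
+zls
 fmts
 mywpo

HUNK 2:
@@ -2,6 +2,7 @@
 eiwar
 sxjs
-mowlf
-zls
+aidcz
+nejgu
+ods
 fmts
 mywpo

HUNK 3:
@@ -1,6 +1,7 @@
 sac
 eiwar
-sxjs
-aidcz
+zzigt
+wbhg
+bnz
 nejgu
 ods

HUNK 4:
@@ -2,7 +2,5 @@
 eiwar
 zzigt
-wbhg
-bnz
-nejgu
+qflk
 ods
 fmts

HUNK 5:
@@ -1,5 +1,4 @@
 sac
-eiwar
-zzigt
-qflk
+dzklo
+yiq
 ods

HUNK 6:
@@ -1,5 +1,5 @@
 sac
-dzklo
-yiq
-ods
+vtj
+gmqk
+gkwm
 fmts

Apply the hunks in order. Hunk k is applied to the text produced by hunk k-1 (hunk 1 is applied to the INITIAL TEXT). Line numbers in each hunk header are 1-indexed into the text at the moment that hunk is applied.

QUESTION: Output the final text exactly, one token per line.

Hunk 1: at line 2 remove [bluj] add [mowlf,zls] -> 8 lines: sac eiwar sxjs mowlf zls fmts mywpo fyae
Hunk 2: at line 2 remove [mowlf,zls] add [aidcz,nejgu,ods] -> 9 lines: sac eiwar sxjs aidcz nejgu ods fmts mywpo fyae
Hunk 3: at line 1 remove [sxjs,aidcz] add [zzigt,wbhg,bnz] -> 10 lines: sac eiwar zzigt wbhg bnz nejgu ods fmts mywpo fyae
Hunk 4: at line 2 remove [wbhg,bnz,nejgu] add [qflk] -> 8 lines: sac eiwar zzigt qflk ods fmts mywpo fyae
Hunk 5: at line 1 remove [eiwar,zzigt,qflk] add [dzklo,yiq] -> 7 lines: sac dzklo yiq ods fmts mywpo fyae
Hunk 6: at line 1 remove [dzklo,yiq,ods] add [vtj,gmqk,gkwm] -> 7 lines: sac vtj gmqk gkwm fmts mywpo fyae

Answer: sac
vtj
gmqk
gkwm
fmts
mywpo
fyae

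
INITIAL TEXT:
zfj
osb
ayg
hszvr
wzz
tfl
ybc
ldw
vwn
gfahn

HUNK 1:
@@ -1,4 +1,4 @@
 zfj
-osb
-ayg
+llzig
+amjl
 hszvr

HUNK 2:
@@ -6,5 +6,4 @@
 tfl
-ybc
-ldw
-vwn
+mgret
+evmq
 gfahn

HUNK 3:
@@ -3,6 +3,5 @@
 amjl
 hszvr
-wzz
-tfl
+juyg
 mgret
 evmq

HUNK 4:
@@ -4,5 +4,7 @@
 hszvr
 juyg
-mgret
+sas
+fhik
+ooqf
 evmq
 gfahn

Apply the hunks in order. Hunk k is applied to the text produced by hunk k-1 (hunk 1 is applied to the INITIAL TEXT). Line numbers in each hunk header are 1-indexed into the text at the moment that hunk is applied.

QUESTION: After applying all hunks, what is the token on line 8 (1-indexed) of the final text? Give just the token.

Hunk 1: at line 1 remove [osb,ayg] add [llzig,amjl] -> 10 lines: zfj llzig amjl hszvr wzz tfl ybc ldw vwn gfahn
Hunk 2: at line 6 remove [ybc,ldw,vwn] add [mgret,evmq] -> 9 lines: zfj llzig amjl hszvr wzz tfl mgret evmq gfahn
Hunk 3: at line 3 remove [wzz,tfl] add [juyg] -> 8 lines: zfj llzig amjl hszvr juyg mgret evmq gfahn
Hunk 4: at line 4 remove [mgret] add [sas,fhik,ooqf] -> 10 lines: zfj llzig amjl hszvr juyg sas fhik ooqf evmq gfahn
Final line 8: ooqf

Answer: ooqf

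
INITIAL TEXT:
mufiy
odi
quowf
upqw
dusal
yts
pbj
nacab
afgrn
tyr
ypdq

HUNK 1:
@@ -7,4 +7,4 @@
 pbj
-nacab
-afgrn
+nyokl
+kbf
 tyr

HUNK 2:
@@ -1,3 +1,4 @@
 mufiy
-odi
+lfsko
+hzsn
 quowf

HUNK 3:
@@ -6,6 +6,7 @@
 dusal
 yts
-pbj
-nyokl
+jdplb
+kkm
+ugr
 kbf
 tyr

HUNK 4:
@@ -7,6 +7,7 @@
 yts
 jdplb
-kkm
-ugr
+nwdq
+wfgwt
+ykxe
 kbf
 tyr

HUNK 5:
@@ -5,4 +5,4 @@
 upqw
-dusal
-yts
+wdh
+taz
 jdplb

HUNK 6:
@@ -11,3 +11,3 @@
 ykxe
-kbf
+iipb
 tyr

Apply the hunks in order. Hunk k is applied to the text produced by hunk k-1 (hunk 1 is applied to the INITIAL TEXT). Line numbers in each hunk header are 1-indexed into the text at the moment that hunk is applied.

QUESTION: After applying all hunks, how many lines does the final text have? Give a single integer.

Hunk 1: at line 7 remove [nacab,afgrn] add [nyokl,kbf] -> 11 lines: mufiy odi quowf upqw dusal yts pbj nyokl kbf tyr ypdq
Hunk 2: at line 1 remove [odi] add [lfsko,hzsn] -> 12 lines: mufiy lfsko hzsn quowf upqw dusal yts pbj nyokl kbf tyr ypdq
Hunk 3: at line 6 remove [pbj,nyokl] add [jdplb,kkm,ugr] -> 13 lines: mufiy lfsko hzsn quowf upqw dusal yts jdplb kkm ugr kbf tyr ypdq
Hunk 4: at line 7 remove [kkm,ugr] add [nwdq,wfgwt,ykxe] -> 14 lines: mufiy lfsko hzsn quowf upqw dusal yts jdplb nwdq wfgwt ykxe kbf tyr ypdq
Hunk 5: at line 5 remove [dusal,yts] add [wdh,taz] -> 14 lines: mufiy lfsko hzsn quowf upqw wdh taz jdplb nwdq wfgwt ykxe kbf tyr ypdq
Hunk 6: at line 11 remove [kbf] add [iipb] -> 14 lines: mufiy lfsko hzsn quowf upqw wdh taz jdplb nwdq wfgwt ykxe iipb tyr ypdq
Final line count: 14

Answer: 14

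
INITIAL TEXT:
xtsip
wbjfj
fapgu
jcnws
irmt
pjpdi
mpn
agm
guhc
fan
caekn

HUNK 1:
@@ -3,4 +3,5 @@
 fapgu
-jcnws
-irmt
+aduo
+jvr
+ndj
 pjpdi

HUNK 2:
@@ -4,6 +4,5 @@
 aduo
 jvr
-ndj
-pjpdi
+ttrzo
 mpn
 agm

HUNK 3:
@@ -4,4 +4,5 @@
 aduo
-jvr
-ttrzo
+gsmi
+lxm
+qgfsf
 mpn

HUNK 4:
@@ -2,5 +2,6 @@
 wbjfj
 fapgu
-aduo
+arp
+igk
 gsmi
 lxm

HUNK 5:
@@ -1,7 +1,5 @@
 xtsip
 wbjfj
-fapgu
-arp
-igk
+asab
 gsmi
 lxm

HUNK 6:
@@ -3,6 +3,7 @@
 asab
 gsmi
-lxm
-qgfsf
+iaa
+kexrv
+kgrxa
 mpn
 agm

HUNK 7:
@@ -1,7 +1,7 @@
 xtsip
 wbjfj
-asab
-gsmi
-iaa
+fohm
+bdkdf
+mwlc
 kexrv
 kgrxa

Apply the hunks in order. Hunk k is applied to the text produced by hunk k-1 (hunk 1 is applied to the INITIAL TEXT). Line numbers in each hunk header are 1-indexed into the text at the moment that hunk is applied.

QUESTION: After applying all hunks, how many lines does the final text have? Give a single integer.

Answer: 12

Derivation:
Hunk 1: at line 3 remove [jcnws,irmt] add [aduo,jvr,ndj] -> 12 lines: xtsip wbjfj fapgu aduo jvr ndj pjpdi mpn agm guhc fan caekn
Hunk 2: at line 4 remove [ndj,pjpdi] add [ttrzo] -> 11 lines: xtsip wbjfj fapgu aduo jvr ttrzo mpn agm guhc fan caekn
Hunk 3: at line 4 remove [jvr,ttrzo] add [gsmi,lxm,qgfsf] -> 12 lines: xtsip wbjfj fapgu aduo gsmi lxm qgfsf mpn agm guhc fan caekn
Hunk 4: at line 2 remove [aduo] add [arp,igk] -> 13 lines: xtsip wbjfj fapgu arp igk gsmi lxm qgfsf mpn agm guhc fan caekn
Hunk 5: at line 1 remove [fapgu,arp,igk] add [asab] -> 11 lines: xtsip wbjfj asab gsmi lxm qgfsf mpn agm guhc fan caekn
Hunk 6: at line 3 remove [lxm,qgfsf] add [iaa,kexrv,kgrxa] -> 12 lines: xtsip wbjfj asab gsmi iaa kexrv kgrxa mpn agm guhc fan caekn
Hunk 7: at line 1 remove [asab,gsmi,iaa] add [fohm,bdkdf,mwlc] -> 12 lines: xtsip wbjfj fohm bdkdf mwlc kexrv kgrxa mpn agm guhc fan caekn
Final line count: 12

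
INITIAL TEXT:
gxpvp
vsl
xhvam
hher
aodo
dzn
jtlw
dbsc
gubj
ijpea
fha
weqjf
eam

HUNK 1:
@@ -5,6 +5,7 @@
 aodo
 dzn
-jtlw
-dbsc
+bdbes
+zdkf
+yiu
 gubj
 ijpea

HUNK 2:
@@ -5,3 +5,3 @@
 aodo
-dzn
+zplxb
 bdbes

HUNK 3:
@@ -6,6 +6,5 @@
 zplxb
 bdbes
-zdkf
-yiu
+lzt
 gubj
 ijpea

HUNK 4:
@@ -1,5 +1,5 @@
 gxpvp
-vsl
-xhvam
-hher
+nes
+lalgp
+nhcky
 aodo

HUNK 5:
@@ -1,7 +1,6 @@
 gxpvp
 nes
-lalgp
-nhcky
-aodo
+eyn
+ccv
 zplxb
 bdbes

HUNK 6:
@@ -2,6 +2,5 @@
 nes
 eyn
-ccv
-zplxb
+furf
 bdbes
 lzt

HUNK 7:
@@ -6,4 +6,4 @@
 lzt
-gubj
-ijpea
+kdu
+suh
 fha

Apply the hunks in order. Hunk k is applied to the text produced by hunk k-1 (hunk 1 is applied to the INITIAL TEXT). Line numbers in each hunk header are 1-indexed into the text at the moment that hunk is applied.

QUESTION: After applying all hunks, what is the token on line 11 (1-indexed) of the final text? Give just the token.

Hunk 1: at line 5 remove [jtlw,dbsc] add [bdbes,zdkf,yiu] -> 14 lines: gxpvp vsl xhvam hher aodo dzn bdbes zdkf yiu gubj ijpea fha weqjf eam
Hunk 2: at line 5 remove [dzn] add [zplxb] -> 14 lines: gxpvp vsl xhvam hher aodo zplxb bdbes zdkf yiu gubj ijpea fha weqjf eam
Hunk 3: at line 6 remove [zdkf,yiu] add [lzt] -> 13 lines: gxpvp vsl xhvam hher aodo zplxb bdbes lzt gubj ijpea fha weqjf eam
Hunk 4: at line 1 remove [vsl,xhvam,hher] add [nes,lalgp,nhcky] -> 13 lines: gxpvp nes lalgp nhcky aodo zplxb bdbes lzt gubj ijpea fha weqjf eam
Hunk 5: at line 1 remove [lalgp,nhcky,aodo] add [eyn,ccv] -> 12 lines: gxpvp nes eyn ccv zplxb bdbes lzt gubj ijpea fha weqjf eam
Hunk 6: at line 2 remove [ccv,zplxb] add [furf] -> 11 lines: gxpvp nes eyn furf bdbes lzt gubj ijpea fha weqjf eam
Hunk 7: at line 6 remove [gubj,ijpea] add [kdu,suh] -> 11 lines: gxpvp nes eyn furf bdbes lzt kdu suh fha weqjf eam
Final line 11: eam

Answer: eam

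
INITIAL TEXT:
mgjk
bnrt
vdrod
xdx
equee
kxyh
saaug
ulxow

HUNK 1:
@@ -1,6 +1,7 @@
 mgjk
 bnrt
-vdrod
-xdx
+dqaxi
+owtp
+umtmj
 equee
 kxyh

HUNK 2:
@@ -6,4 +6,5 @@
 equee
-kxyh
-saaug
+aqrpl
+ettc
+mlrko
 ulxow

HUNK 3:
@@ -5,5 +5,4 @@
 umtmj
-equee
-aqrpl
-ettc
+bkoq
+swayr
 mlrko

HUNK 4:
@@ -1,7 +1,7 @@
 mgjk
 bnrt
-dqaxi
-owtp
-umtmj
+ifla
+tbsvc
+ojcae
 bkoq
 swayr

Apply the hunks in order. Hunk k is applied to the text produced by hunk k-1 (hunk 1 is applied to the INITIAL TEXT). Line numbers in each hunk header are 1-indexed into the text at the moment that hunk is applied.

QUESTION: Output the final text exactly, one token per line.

Hunk 1: at line 1 remove [vdrod,xdx] add [dqaxi,owtp,umtmj] -> 9 lines: mgjk bnrt dqaxi owtp umtmj equee kxyh saaug ulxow
Hunk 2: at line 6 remove [kxyh,saaug] add [aqrpl,ettc,mlrko] -> 10 lines: mgjk bnrt dqaxi owtp umtmj equee aqrpl ettc mlrko ulxow
Hunk 3: at line 5 remove [equee,aqrpl,ettc] add [bkoq,swayr] -> 9 lines: mgjk bnrt dqaxi owtp umtmj bkoq swayr mlrko ulxow
Hunk 4: at line 1 remove [dqaxi,owtp,umtmj] add [ifla,tbsvc,ojcae] -> 9 lines: mgjk bnrt ifla tbsvc ojcae bkoq swayr mlrko ulxow

Answer: mgjk
bnrt
ifla
tbsvc
ojcae
bkoq
swayr
mlrko
ulxow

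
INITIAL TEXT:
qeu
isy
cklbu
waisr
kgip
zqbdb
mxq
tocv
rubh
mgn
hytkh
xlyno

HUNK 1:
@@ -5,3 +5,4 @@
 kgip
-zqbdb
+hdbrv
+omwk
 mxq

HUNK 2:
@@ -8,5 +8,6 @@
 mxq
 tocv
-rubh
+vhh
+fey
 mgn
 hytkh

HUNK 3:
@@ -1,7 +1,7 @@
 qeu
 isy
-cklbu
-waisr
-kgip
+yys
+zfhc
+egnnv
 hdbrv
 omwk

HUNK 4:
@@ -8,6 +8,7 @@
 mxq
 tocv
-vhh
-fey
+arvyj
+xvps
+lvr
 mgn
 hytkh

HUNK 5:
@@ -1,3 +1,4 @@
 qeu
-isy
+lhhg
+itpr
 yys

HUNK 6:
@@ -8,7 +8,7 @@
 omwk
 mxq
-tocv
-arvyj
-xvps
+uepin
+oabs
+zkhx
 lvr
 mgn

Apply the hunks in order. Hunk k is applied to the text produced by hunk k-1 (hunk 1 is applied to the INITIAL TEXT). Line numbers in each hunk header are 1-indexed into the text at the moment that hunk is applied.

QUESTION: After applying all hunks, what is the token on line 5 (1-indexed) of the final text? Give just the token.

Answer: zfhc

Derivation:
Hunk 1: at line 5 remove [zqbdb] add [hdbrv,omwk] -> 13 lines: qeu isy cklbu waisr kgip hdbrv omwk mxq tocv rubh mgn hytkh xlyno
Hunk 2: at line 8 remove [rubh] add [vhh,fey] -> 14 lines: qeu isy cklbu waisr kgip hdbrv omwk mxq tocv vhh fey mgn hytkh xlyno
Hunk 3: at line 1 remove [cklbu,waisr,kgip] add [yys,zfhc,egnnv] -> 14 lines: qeu isy yys zfhc egnnv hdbrv omwk mxq tocv vhh fey mgn hytkh xlyno
Hunk 4: at line 8 remove [vhh,fey] add [arvyj,xvps,lvr] -> 15 lines: qeu isy yys zfhc egnnv hdbrv omwk mxq tocv arvyj xvps lvr mgn hytkh xlyno
Hunk 5: at line 1 remove [isy] add [lhhg,itpr] -> 16 lines: qeu lhhg itpr yys zfhc egnnv hdbrv omwk mxq tocv arvyj xvps lvr mgn hytkh xlyno
Hunk 6: at line 8 remove [tocv,arvyj,xvps] add [uepin,oabs,zkhx] -> 16 lines: qeu lhhg itpr yys zfhc egnnv hdbrv omwk mxq uepin oabs zkhx lvr mgn hytkh xlyno
Final line 5: zfhc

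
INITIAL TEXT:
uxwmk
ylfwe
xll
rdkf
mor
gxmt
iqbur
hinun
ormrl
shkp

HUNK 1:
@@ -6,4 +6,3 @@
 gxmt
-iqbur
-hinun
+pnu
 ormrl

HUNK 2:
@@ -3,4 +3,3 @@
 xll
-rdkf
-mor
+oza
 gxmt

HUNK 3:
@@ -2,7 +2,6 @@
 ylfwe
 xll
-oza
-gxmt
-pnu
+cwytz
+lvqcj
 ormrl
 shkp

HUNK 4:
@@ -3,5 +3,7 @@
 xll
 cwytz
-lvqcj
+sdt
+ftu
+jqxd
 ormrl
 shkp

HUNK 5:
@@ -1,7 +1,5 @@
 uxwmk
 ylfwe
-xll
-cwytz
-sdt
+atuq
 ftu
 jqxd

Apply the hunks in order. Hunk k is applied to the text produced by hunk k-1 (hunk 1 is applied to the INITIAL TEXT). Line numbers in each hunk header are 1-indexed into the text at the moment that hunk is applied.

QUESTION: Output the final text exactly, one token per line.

Answer: uxwmk
ylfwe
atuq
ftu
jqxd
ormrl
shkp

Derivation:
Hunk 1: at line 6 remove [iqbur,hinun] add [pnu] -> 9 lines: uxwmk ylfwe xll rdkf mor gxmt pnu ormrl shkp
Hunk 2: at line 3 remove [rdkf,mor] add [oza] -> 8 lines: uxwmk ylfwe xll oza gxmt pnu ormrl shkp
Hunk 3: at line 2 remove [oza,gxmt,pnu] add [cwytz,lvqcj] -> 7 lines: uxwmk ylfwe xll cwytz lvqcj ormrl shkp
Hunk 4: at line 3 remove [lvqcj] add [sdt,ftu,jqxd] -> 9 lines: uxwmk ylfwe xll cwytz sdt ftu jqxd ormrl shkp
Hunk 5: at line 1 remove [xll,cwytz,sdt] add [atuq] -> 7 lines: uxwmk ylfwe atuq ftu jqxd ormrl shkp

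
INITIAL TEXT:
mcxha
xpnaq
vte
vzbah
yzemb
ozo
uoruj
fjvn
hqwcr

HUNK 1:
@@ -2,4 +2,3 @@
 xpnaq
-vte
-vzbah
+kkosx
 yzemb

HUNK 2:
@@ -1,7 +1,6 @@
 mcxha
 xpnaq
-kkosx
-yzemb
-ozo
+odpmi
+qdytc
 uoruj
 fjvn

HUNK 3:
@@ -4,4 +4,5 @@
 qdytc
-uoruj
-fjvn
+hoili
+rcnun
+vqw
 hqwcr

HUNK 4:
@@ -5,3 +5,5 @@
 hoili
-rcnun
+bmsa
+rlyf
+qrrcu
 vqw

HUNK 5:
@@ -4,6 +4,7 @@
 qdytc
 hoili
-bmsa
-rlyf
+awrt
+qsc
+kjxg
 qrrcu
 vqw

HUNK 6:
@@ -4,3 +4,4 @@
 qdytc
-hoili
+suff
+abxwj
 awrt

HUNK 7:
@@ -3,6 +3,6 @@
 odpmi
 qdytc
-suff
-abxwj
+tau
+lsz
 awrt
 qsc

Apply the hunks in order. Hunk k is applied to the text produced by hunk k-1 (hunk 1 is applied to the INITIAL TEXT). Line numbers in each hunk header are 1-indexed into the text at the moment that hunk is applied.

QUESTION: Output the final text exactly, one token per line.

Answer: mcxha
xpnaq
odpmi
qdytc
tau
lsz
awrt
qsc
kjxg
qrrcu
vqw
hqwcr

Derivation:
Hunk 1: at line 2 remove [vte,vzbah] add [kkosx] -> 8 lines: mcxha xpnaq kkosx yzemb ozo uoruj fjvn hqwcr
Hunk 2: at line 1 remove [kkosx,yzemb,ozo] add [odpmi,qdytc] -> 7 lines: mcxha xpnaq odpmi qdytc uoruj fjvn hqwcr
Hunk 3: at line 4 remove [uoruj,fjvn] add [hoili,rcnun,vqw] -> 8 lines: mcxha xpnaq odpmi qdytc hoili rcnun vqw hqwcr
Hunk 4: at line 5 remove [rcnun] add [bmsa,rlyf,qrrcu] -> 10 lines: mcxha xpnaq odpmi qdytc hoili bmsa rlyf qrrcu vqw hqwcr
Hunk 5: at line 4 remove [bmsa,rlyf] add [awrt,qsc,kjxg] -> 11 lines: mcxha xpnaq odpmi qdytc hoili awrt qsc kjxg qrrcu vqw hqwcr
Hunk 6: at line 4 remove [hoili] add [suff,abxwj] -> 12 lines: mcxha xpnaq odpmi qdytc suff abxwj awrt qsc kjxg qrrcu vqw hqwcr
Hunk 7: at line 3 remove [suff,abxwj] add [tau,lsz] -> 12 lines: mcxha xpnaq odpmi qdytc tau lsz awrt qsc kjxg qrrcu vqw hqwcr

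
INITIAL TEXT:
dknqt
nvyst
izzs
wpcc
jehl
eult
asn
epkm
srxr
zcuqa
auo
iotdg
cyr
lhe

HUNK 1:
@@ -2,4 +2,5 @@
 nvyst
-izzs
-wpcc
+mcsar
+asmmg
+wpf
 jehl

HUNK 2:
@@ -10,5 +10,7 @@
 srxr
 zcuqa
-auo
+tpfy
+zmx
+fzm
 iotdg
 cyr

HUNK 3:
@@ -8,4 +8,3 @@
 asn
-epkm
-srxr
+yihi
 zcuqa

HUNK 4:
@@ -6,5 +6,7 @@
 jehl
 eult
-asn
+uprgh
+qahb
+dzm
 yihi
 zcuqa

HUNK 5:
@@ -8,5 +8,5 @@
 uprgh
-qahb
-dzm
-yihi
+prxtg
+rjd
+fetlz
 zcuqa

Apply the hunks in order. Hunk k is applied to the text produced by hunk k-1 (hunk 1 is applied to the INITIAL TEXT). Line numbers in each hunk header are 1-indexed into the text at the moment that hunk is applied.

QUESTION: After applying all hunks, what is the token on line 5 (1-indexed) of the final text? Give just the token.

Answer: wpf

Derivation:
Hunk 1: at line 2 remove [izzs,wpcc] add [mcsar,asmmg,wpf] -> 15 lines: dknqt nvyst mcsar asmmg wpf jehl eult asn epkm srxr zcuqa auo iotdg cyr lhe
Hunk 2: at line 10 remove [auo] add [tpfy,zmx,fzm] -> 17 lines: dknqt nvyst mcsar asmmg wpf jehl eult asn epkm srxr zcuqa tpfy zmx fzm iotdg cyr lhe
Hunk 3: at line 8 remove [epkm,srxr] add [yihi] -> 16 lines: dknqt nvyst mcsar asmmg wpf jehl eult asn yihi zcuqa tpfy zmx fzm iotdg cyr lhe
Hunk 4: at line 6 remove [asn] add [uprgh,qahb,dzm] -> 18 lines: dknqt nvyst mcsar asmmg wpf jehl eult uprgh qahb dzm yihi zcuqa tpfy zmx fzm iotdg cyr lhe
Hunk 5: at line 8 remove [qahb,dzm,yihi] add [prxtg,rjd,fetlz] -> 18 lines: dknqt nvyst mcsar asmmg wpf jehl eult uprgh prxtg rjd fetlz zcuqa tpfy zmx fzm iotdg cyr lhe
Final line 5: wpf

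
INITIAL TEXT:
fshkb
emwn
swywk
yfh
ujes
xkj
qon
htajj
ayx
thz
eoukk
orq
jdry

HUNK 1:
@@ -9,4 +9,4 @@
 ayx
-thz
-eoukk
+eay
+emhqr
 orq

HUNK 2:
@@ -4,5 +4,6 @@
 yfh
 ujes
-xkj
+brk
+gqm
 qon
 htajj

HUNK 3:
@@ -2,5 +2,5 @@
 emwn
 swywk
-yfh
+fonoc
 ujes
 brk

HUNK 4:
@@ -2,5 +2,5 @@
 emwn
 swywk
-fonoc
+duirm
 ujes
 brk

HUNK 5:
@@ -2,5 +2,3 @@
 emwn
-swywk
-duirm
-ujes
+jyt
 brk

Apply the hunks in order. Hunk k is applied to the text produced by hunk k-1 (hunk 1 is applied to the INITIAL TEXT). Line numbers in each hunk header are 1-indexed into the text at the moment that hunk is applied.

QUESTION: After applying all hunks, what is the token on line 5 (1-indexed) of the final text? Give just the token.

Answer: gqm

Derivation:
Hunk 1: at line 9 remove [thz,eoukk] add [eay,emhqr] -> 13 lines: fshkb emwn swywk yfh ujes xkj qon htajj ayx eay emhqr orq jdry
Hunk 2: at line 4 remove [xkj] add [brk,gqm] -> 14 lines: fshkb emwn swywk yfh ujes brk gqm qon htajj ayx eay emhqr orq jdry
Hunk 3: at line 2 remove [yfh] add [fonoc] -> 14 lines: fshkb emwn swywk fonoc ujes brk gqm qon htajj ayx eay emhqr orq jdry
Hunk 4: at line 2 remove [fonoc] add [duirm] -> 14 lines: fshkb emwn swywk duirm ujes brk gqm qon htajj ayx eay emhqr orq jdry
Hunk 5: at line 2 remove [swywk,duirm,ujes] add [jyt] -> 12 lines: fshkb emwn jyt brk gqm qon htajj ayx eay emhqr orq jdry
Final line 5: gqm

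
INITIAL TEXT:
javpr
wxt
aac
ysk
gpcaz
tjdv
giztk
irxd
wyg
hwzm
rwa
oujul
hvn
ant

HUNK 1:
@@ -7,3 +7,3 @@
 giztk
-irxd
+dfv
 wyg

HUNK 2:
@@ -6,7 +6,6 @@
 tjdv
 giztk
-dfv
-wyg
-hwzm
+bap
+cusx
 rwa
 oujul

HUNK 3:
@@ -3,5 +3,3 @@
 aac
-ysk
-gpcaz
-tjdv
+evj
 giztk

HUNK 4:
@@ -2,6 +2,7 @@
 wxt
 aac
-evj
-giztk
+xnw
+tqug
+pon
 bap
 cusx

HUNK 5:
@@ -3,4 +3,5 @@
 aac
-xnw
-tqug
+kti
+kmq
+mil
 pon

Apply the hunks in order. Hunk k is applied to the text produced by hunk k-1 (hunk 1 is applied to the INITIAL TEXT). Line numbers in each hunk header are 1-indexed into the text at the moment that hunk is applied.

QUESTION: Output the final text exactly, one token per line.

Answer: javpr
wxt
aac
kti
kmq
mil
pon
bap
cusx
rwa
oujul
hvn
ant

Derivation:
Hunk 1: at line 7 remove [irxd] add [dfv] -> 14 lines: javpr wxt aac ysk gpcaz tjdv giztk dfv wyg hwzm rwa oujul hvn ant
Hunk 2: at line 6 remove [dfv,wyg,hwzm] add [bap,cusx] -> 13 lines: javpr wxt aac ysk gpcaz tjdv giztk bap cusx rwa oujul hvn ant
Hunk 3: at line 3 remove [ysk,gpcaz,tjdv] add [evj] -> 11 lines: javpr wxt aac evj giztk bap cusx rwa oujul hvn ant
Hunk 4: at line 2 remove [evj,giztk] add [xnw,tqug,pon] -> 12 lines: javpr wxt aac xnw tqug pon bap cusx rwa oujul hvn ant
Hunk 5: at line 3 remove [xnw,tqug] add [kti,kmq,mil] -> 13 lines: javpr wxt aac kti kmq mil pon bap cusx rwa oujul hvn ant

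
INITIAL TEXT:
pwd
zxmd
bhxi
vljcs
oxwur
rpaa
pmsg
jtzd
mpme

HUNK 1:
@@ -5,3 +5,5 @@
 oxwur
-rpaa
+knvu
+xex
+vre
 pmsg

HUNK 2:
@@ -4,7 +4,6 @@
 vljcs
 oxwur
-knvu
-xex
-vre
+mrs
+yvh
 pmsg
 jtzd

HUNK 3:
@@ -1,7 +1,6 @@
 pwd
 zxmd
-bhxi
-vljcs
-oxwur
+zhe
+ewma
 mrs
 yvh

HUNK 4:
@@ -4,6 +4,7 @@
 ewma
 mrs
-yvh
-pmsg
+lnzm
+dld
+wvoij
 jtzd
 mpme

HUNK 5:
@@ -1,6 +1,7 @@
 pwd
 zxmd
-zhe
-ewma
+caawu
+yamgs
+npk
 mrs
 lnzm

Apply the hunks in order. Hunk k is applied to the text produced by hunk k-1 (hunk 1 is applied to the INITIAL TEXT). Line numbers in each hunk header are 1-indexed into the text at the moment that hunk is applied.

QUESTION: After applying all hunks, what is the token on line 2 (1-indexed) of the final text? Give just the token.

Hunk 1: at line 5 remove [rpaa] add [knvu,xex,vre] -> 11 lines: pwd zxmd bhxi vljcs oxwur knvu xex vre pmsg jtzd mpme
Hunk 2: at line 4 remove [knvu,xex,vre] add [mrs,yvh] -> 10 lines: pwd zxmd bhxi vljcs oxwur mrs yvh pmsg jtzd mpme
Hunk 3: at line 1 remove [bhxi,vljcs,oxwur] add [zhe,ewma] -> 9 lines: pwd zxmd zhe ewma mrs yvh pmsg jtzd mpme
Hunk 4: at line 4 remove [yvh,pmsg] add [lnzm,dld,wvoij] -> 10 lines: pwd zxmd zhe ewma mrs lnzm dld wvoij jtzd mpme
Hunk 5: at line 1 remove [zhe,ewma] add [caawu,yamgs,npk] -> 11 lines: pwd zxmd caawu yamgs npk mrs lnzm dld wvoij jtzd mpme
Final line 2: zxmd

Answer: zxmd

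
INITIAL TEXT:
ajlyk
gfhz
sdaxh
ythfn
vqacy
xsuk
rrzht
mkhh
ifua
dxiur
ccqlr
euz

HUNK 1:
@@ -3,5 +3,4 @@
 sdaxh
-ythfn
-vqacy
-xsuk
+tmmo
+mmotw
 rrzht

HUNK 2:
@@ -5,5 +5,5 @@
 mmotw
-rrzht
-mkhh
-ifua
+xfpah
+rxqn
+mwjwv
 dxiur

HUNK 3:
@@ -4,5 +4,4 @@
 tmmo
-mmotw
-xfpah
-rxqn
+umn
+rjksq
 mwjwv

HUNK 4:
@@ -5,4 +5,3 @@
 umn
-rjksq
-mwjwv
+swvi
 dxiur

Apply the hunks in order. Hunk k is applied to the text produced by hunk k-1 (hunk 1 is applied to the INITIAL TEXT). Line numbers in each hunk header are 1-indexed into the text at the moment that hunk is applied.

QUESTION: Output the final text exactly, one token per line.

Answer: ajlyk
gfhz
sdaxh
tmmo
umn
swvi
dxiur
ccqlr
euz

Derivation:
Hunk 1: at line 3 remove [ythfn,vqacy,xsuk] add [tmmo,mmotw] -> 11 lines: ajlyk gfhz sdaxh tmmo mmotw rrzht mkhh ifua dxiur ccqlr euz
Hunk 2: at line 5 remove [rrzht,mkhh,ifua] add [xfpah,rxqn,mwjwv] -> 11 lines: ajlyk gfhz sdaxh tmmo mmotw xfpah rxqn mwjwv dxiur ccqlr euz
Hunk 3: at line 4 remove [mmotw,xfpah,rxqn] add [umn,rjksq] -> 10 lines: ajlyk gfhz sdaxh tmmo umn rjksq mwjwv dxiur ccqlr euz
Hunk 4: at line 5 remove [rjksq,mwjwv] add [swvi] -> 9 lines: ajlyk gfhz sdaxh tmmo umn swvi dxiur ccqlr euz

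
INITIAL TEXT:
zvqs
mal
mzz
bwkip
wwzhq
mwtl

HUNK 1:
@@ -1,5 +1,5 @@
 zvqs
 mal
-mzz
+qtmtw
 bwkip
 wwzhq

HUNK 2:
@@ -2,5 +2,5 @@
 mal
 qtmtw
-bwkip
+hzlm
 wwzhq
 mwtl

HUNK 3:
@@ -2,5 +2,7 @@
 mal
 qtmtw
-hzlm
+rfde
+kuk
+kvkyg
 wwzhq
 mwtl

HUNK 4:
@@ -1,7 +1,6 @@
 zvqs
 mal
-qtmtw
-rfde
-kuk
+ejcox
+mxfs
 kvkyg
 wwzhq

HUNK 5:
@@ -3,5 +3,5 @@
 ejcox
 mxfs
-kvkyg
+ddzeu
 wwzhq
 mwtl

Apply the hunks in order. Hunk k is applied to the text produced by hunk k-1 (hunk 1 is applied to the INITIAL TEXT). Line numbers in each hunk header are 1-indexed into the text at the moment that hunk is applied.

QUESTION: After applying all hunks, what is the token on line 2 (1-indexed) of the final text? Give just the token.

Hunk 1: at line 1 remove [mzz] add [qtmtw] -> 6 lines: zvqs mal qtmtw bwkip wwzhq mwtl
Hunk 2: at line 2 remove [bwkip] add [hzlm] -> 6 lines: zvqs mal qtmtw hzlm wwzhq mwtl
Hunk 3: at line 2 remove [hzlm] add [rfde,kuk,kvkyg] -> 8 lines: zvqs mal qtmtw rfde kuk kvkyg wwzhq mwtl
Hunk 4: at line 1 remove [qtmtw,rfde,kuk] add [ejcox,mxfs] -> 7 lines: zvqs mal ejcox mxfs kvkyg wwzhq mwtl
Hunk 5: at line 3 remove [kvkyg] add [ddzeu] -> 7 lines: zvqs mal ejcox mxfs ddzeu wwzhq mwtl
Final line 2: mal

Answer: mal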